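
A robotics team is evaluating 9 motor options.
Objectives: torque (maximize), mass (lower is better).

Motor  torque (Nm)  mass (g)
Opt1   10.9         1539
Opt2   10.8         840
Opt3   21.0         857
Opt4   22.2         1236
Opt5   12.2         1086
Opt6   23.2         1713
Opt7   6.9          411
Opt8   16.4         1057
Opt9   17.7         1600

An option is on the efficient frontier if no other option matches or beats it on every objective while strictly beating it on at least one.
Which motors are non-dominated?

Opt2, Opt3, Opt4, Opt6, Opt7

Opt1: dominated by Opt3 (torque 21.0≥10.9, mass 857≤1539).
Opt2: not dominated.
Opt3: not dominated.
Opt4: not dominated.
Opt5: dominated by Opt3 (torque 21.0≥12.2, mass 857≤1086).
Opt6: not dominated (best torque).
Opt7: not dominated (best mass).
Opt8: dominated by Opt3 (torque 21.0≥16.4, mass 857≤1057).
Opt9: dominated by Opt3 (torque 21.0≥17.7, mass 857≤1600).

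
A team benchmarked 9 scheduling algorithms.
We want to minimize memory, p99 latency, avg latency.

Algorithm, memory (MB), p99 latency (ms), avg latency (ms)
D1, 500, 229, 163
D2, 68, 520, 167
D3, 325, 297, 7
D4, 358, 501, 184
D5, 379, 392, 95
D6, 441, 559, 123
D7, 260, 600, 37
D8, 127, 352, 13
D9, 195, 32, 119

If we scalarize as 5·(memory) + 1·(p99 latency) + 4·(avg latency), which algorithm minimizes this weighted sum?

D8

D1: 5·500 + 1·229 + 4·163 = 3381
D2: 5·68 + 1·520 + 4·167 = 1528
D3: 5·325 + 1·297 + 4·7 = 1950
D4: 5·358 + 1·501 + 4·184 = 3027
D5: 5·379 + 1·392 + 4·95 = 2667
D6: 5·441 + 1·559 + 4·123 = 3256
D7: 5·260 + 1·600 + 4·37 = 2048
D8: 5·127 + 1·352 + 4·13 = 1039
D9: 5·195 + 1·32 + 4·119 = 1483
Lowest: D8 at 1039.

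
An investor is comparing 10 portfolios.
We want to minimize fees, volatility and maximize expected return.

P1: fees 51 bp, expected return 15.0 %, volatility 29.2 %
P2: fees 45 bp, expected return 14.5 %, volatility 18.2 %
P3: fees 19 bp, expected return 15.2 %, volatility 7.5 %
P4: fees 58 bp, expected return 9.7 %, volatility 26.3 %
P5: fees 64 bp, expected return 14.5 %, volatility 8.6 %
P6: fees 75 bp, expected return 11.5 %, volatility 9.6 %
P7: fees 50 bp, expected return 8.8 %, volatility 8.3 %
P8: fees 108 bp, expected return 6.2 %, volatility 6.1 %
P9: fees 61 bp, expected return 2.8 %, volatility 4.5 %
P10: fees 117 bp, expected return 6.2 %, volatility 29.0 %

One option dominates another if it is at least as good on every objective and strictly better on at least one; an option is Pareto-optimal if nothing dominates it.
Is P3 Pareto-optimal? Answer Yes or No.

P1: worse on fees (51 vs 19).
P2: worse on fees (45 vs 19).
P4: worse on fees (58 vs 19).
P5: worse on fees (64 vs 19).
P6: worse on fees (75 vs 19).
P7: worse on fees (50 vs 19).
P8: worse on fees (108 vs 19).
P9: worse on fees (61 vs 19).
P10: worse on fees (117 vs 19).
No option is at least as good as P3 on every objective and strictly better on one.

Yes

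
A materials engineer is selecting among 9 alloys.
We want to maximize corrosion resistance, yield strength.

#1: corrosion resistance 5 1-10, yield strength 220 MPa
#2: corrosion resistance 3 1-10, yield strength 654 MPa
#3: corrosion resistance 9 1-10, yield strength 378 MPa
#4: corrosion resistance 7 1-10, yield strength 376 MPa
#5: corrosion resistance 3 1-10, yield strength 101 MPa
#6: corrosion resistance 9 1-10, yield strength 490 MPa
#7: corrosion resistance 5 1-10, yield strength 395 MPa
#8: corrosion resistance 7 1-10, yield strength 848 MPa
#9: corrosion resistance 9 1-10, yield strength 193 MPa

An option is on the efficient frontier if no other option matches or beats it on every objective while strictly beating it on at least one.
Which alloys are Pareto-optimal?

#1: dominated by #3 (corrosion resistance 9≥5, yield strength 378≥220).
#2: dominated by #8 (corrosion resistance 7≥3, yield strength 848≥654).
#3: dominated by #6 (corrosion resistance 9≥9, yield strength 490≥378).
#4: dominated by #3 (corrosion resistance 9≥7, yield strength 378≥376).
#5: dominated by #1 (corrosion resistance 5≥3, yield strength 220≥101).
#6: not dominated.
#7: dominated by #6 (corrosion resistance 9≥5, yield strength 490≥395).
#8: not dominated (best yield strength).
#9: dominated by #3 (corrosion resistance 9≥9, yield strength 378≥193).

#6, #8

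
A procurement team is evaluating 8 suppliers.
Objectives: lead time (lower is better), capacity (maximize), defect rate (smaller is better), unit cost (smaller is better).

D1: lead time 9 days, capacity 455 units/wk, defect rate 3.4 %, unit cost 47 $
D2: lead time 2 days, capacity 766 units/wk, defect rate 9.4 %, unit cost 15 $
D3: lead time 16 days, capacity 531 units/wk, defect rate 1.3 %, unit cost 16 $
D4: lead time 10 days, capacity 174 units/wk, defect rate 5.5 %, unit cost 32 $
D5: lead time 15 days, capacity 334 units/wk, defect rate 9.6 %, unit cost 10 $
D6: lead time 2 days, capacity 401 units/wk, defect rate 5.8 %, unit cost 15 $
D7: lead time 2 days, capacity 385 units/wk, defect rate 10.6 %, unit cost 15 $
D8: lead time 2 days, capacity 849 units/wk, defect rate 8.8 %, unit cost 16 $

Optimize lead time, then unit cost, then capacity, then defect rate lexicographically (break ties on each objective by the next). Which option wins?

D2

First minimize lead time: best is 2, kept {D2, D6, D7, D8}.
Then minimize unit cost: best is 15, kept {D2, D6, D7}.
Then maximize capacity: best is 766, kept {D2}.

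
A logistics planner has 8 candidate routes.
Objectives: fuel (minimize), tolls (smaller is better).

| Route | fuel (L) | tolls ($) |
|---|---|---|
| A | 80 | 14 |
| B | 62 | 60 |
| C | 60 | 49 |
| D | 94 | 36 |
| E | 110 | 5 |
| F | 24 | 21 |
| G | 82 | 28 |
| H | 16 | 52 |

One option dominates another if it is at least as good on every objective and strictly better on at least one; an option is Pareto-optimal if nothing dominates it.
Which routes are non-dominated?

A, E, F, H

A: not dominated.
B: dominated by C (fuel 60≤62, tolls 49≤60).
C: dominated by F (fuel 24≤60, tolls 21≤49).
D: dominated by A (fuel 80≤94, tolls 14≤36).
E: not dominated (best tolls).
F: not dominated.
G: dominated by A (fuel 80≤82, tolls 14≤28).
H: not dominated (best fuel).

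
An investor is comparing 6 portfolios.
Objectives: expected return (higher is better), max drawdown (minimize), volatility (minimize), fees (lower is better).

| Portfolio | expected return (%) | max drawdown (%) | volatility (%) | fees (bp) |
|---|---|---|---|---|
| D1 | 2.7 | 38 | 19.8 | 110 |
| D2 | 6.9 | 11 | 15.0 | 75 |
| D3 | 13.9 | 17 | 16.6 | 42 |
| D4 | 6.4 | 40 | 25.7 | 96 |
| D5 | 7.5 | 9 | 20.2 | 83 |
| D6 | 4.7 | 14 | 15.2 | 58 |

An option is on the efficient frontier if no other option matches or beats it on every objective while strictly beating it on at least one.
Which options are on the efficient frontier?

D1: dominated by D2 (expected return 6.9≥2.7, max drawdown 11≤38, volatility 15.0≤19.8, fees 75≤110).
D2: not dominated (best volatility).
D3: not dominated (best expected return).
D4: dominated by D2 (expected return 6.9≥6.4, max drawdown 11≤40, volatility 15.0≤25.7, fees 75≤96).
D5: not dominated (best max drawdown).
D6: not dominated.

D2, D3, D5, D6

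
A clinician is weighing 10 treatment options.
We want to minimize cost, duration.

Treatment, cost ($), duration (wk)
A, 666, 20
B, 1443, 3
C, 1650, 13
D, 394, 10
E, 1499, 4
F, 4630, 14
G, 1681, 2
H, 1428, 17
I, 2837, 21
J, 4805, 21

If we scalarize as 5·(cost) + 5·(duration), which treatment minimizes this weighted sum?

A: 5·666 + 5·20 = 3430
B: 5·1443 + 5·3 = 7230
C: 5·1650 + 5·13 = 8315
D: 5·394 + 5·10 = 2020
E: 5·1499 + 5·4 = 7515
F: 5·4630 + 5·14 = 23220
G: 5·1681 + 5·2 = 8415
H: 5·1428 + 5·17 = 7225
I: 5·2837 + 5·21 = 14290
J: 5·4805 + 5·21 = 24130
Lowest: D at 2020.

D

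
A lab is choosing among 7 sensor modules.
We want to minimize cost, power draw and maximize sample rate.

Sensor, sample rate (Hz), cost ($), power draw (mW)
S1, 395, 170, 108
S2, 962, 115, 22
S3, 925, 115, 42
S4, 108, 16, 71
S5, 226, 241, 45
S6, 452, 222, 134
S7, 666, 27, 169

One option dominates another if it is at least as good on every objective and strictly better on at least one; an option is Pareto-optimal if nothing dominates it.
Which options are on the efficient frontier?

S2, S4, S7

S1: dominated by S2 (sample rate 962≥395, cost 115≤170, power draw 22≤108).
S2: not dominated (best sample rate).
S3: dominated by S2 (sample rate 962≥925, cost 115≤115, power draw 22≤42).
S4: not dominated (best cost).
S5: dominated by S2 (sample rate 962≥226, cost 115≤241, power draw 22≤45).
S6: dominated by S2 (sample rate 962≥452, cost 115≤222, power draw 22≤134).
S7: not dominated.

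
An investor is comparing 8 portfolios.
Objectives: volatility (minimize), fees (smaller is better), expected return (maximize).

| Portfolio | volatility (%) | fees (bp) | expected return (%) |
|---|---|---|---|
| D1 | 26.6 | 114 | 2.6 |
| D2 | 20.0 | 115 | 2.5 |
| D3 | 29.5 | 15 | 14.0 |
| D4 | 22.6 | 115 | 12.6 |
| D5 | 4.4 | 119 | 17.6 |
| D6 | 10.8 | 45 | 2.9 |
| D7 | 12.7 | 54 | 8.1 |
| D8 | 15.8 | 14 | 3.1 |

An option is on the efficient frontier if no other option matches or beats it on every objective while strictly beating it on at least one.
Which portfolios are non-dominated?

D3, D4, D5, D6, D7, D8

D1: dominated by D6 (volatility 10.8≤26.6, fees 45≤114, expected return 2.9≥2.6).
D2: dominated by D6 (volatility 10.8≤20.0, fees 45≤115, expected return 2.9≥2.5).
D3: not dominated.
D4: not dominated.
D5: not dominated (best volatility).
D6: not dominated.
D7: not dominated.
D8: not dominated (best fees).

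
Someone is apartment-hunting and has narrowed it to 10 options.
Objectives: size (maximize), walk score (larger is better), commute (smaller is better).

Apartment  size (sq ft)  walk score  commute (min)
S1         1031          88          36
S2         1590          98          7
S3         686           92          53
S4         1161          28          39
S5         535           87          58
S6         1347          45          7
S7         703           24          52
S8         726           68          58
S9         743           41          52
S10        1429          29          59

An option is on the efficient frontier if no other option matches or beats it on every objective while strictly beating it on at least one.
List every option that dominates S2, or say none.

none

S1: worse on size (1031 vs 1590).
S3: worse on size (686 vs 1590).
S4: worse on size (1161 vs 1590).
S5: worse on size (535 vs 1590).
S6: worse on size (1347 vs 1590).
S7: worse on size (703 vs 1590).
S8: worse on size (726 vs 1590).
S9: worse on size (743 vs 1590).
S10: worse on size (1429 vs 1590).
No option dominates S2.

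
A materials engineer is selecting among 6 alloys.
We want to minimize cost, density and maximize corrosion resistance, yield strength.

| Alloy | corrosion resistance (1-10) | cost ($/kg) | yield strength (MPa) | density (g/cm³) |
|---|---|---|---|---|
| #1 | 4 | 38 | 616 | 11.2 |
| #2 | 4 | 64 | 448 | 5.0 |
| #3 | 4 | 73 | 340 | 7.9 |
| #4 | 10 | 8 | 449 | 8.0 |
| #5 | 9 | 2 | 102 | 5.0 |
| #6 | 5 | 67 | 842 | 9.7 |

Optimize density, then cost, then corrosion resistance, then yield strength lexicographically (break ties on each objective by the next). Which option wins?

First minimize density: best is 5.0, kept {#2, #5}.
Then minimize cost: best is 2, kept {#5}.

#5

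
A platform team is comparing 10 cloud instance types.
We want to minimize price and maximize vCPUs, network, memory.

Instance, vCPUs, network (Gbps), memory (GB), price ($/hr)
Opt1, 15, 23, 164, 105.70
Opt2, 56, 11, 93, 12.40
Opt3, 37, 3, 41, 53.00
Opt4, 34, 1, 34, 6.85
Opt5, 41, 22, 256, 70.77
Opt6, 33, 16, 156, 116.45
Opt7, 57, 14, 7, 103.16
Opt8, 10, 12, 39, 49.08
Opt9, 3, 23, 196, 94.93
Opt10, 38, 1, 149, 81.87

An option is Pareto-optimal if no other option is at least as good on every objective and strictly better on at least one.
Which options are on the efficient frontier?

Opt1, Opt2, Opt4, Opt5, Opt7, Opt8, Opt9

Opt1: not dominated.
Opt2: not dominated.
Opt3: dominated by Opt2 (vCPUs 56≥37, network 11≥3, memory 93≥41, price 12.40≤53.00).
Opt4: not dominated (best price).
Opt5: not dominated (best memory).
Opt6: dominated by Opt5 (vCPUs 41≥33, network 22≥16, memory 256≥156, price 70.77≤116.45).
Opt7: not dominated (best vCPUs).
Opt8: not dominated.
Opt9: not dominated.
Opt10: dominated by Opt5 (vCPUs 41≥38, network 22≥1, memory 256≥149, price 70.77≤81.87).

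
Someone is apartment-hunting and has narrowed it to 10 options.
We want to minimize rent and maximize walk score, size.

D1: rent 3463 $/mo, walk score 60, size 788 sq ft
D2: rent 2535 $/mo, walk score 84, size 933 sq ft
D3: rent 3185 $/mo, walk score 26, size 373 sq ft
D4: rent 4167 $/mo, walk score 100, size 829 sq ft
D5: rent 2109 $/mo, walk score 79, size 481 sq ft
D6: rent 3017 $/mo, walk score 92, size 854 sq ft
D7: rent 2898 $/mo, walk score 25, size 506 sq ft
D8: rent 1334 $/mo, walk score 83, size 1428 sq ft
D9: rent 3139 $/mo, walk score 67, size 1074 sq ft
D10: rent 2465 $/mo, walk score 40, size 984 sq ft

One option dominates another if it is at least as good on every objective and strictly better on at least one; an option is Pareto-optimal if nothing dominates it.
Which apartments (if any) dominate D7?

D2: rent 2535≤2898, walk score 84≥25, size 933≥506 — dominates D7.
D8: rent 1334≤2898, walk score 83≥25, size 1428≥506 — dominates D7.
D10: rent 2465≤2898, walk score 40≥25, size 984≥506 — dominates D7.
Others (D1, D3, D4, D5, D6, D9) are each worse than D7 on at least one objective.

D2, D8, D10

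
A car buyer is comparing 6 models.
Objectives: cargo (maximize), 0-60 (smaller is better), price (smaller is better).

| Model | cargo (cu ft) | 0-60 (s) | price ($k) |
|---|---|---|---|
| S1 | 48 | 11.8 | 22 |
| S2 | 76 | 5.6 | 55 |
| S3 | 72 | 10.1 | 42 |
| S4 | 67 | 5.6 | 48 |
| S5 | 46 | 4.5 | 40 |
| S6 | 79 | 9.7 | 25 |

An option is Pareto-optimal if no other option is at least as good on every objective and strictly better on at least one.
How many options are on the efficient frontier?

S1: not dominated (best price).
S2: not dominated.
S3: dominated by S6 (cargo 79≥72, 0-60 9.7≤10.1, price 25≤42).
S4: not dominated.
S5: not dominated (best 0-60).
S6: not dominated (best cargo).
Pareto-optimal: S1, S2, S4, S5, S6 → 5.

5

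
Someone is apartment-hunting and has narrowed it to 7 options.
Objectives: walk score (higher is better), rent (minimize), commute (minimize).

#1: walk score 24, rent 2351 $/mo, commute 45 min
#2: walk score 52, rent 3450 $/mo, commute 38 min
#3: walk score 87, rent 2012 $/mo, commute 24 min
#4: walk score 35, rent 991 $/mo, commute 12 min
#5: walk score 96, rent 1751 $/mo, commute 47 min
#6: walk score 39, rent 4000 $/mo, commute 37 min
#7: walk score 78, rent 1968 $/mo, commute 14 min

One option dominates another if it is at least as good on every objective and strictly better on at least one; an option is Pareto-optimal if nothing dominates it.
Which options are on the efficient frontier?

#1: dominated by #3 (walk score 87≥24, rent 2012≤2351, commute 24≤45).
#2: dominated by #3 (walk score 87≥52, rent 2012≤3450, commute 24≤38).
#3: not dominated.
#4: not dominated (best rent).
#5: not dominated (best walk score).
#6: dominated by #3 (walk score 87≥39, rent 2012≤4000, commute 24≤37).
#7: not dominated.

#3, #4, #5, #7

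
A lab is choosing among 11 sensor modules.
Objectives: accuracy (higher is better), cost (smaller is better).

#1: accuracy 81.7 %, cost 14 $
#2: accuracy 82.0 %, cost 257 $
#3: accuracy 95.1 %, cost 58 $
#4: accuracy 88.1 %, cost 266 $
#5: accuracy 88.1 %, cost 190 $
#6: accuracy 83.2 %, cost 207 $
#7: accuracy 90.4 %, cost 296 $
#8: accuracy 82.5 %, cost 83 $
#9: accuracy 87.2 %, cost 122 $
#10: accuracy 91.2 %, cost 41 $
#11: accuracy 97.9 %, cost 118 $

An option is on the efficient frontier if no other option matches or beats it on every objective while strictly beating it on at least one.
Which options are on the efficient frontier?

#1: not dominated (best cost).
#2: dominated by #3 (accuracy 95.1≥82.0, cost 58≤257).
#3: not dominated.
#4: dominated by #3 (accuracy 95.1≥88.1, cost 58≤266).
#5: dominated by #3 (accuracy 95.1≥88.1, cost 58≤190).
#6: dominated by #3 (accuracy 95.1≥83.2, cost 58≤207).
#7: dominated by #3 (accuracy 95.1≥90.4, cost 58≤296).
#8: dominated by #3 (accuracy 95.1≥82.5, cost 58≤83).
#9: dominated by #3 (accuracy 95.1≥87.2, cost 58≤122).
#10: not dominated.
#11: not dominated (best accuracy).

#1, #3, #10, #11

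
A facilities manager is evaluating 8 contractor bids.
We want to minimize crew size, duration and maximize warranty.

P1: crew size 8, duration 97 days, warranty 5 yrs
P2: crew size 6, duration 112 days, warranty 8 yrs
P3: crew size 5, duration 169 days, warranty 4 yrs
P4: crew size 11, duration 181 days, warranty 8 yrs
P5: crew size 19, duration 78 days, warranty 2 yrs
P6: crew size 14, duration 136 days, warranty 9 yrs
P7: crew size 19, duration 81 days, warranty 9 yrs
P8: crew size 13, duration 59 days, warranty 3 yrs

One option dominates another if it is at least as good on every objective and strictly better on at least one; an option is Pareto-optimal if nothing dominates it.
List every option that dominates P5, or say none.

P8: crew size 13≤19, duration 59≤78, warranty 3≥2 — dominates P5.
Others (P1, P2, P3, P4, P6, P7) are each worse than P5 on at least one objective.

P8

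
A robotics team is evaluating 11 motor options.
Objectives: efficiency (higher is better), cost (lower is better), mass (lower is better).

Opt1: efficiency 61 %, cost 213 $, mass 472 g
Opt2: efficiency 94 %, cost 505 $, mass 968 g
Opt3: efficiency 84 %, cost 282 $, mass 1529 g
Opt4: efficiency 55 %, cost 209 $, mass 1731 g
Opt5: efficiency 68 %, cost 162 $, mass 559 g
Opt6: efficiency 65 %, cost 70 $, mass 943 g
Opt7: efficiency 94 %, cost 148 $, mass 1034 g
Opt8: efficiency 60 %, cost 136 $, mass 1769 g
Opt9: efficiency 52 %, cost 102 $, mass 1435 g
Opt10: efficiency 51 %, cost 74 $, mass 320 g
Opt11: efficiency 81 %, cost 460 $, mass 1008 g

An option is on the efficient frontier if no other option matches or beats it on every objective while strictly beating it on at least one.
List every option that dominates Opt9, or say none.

Opt6

Opt6: efficiency 65≥52, cost 70≤102, mass 943≤1435 — dominates Opt9.
Others (Opt1, Opt2, Opt3, Opt4, Opt5, Opt7, Opt8, Opt10, Opt11) are each worse than Opt9 on at least one objective.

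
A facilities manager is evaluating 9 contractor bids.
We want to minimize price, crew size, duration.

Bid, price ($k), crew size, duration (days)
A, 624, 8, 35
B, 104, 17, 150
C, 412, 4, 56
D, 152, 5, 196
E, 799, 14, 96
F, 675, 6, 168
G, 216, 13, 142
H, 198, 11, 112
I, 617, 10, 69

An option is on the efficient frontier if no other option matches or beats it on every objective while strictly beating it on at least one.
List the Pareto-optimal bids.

A, B, C, D, H

A: not dominated (best duration).
B: not dominated (best price).
C: not dominated (best crew size).
D: not dominated.
E: dominated by A (price 624≤799, crew size 8≤14, duration 35≤96).
F: dominated by C (price 412≤675, crew size 4≤6, duration 56≤168).
G: dominated by H (price 198≤216, crew size 11≤13, duration 112≤142).
H: not dominated.
I: dominated by C (price 412≤617, crew size 4≤10, duration 56≤69).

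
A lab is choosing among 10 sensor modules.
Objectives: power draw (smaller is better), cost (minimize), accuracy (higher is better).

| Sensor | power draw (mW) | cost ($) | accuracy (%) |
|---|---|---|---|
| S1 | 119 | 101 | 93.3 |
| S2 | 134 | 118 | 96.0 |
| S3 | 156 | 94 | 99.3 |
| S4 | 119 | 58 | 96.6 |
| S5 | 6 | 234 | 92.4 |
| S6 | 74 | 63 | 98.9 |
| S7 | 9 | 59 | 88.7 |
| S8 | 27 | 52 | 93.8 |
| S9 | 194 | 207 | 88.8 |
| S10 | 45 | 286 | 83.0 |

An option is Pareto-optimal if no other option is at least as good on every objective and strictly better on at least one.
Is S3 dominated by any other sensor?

No

S1: worse on cost (101 vs 94).
S2: worse on cost (118 vs 94).
S4: worse on accuracy (96.6 vs 99.3).
S5: worse on cost (234 vs 94).
S6: worse on accuracy (98.9 vs 99.3).
S7: worse on accuracy (88.7 vs 99.3).
S8: worse on accuracy (93.8 vs 99.3).
S9: worse on power draw (194 vs 156).
S10: worse on cost (286 vs 94).
No option is at least as good as S3 on every objective and strictly better on one.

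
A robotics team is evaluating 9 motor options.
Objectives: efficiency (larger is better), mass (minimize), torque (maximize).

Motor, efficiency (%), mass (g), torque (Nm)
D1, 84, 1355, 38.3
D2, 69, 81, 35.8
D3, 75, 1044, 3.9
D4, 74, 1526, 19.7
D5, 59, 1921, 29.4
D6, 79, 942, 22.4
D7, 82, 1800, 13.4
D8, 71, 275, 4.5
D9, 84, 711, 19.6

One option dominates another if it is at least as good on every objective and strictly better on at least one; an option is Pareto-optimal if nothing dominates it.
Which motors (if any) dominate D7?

D1, D9

D1: efficiency 84≥82, mass 1355≤1800, torque 38.3≥13.4 — dominates D7.
D9: efficiency 84≥82, mass 711≤1800, torque 19.6≥13.4 — dominates D7.
Others (D2, D3, D4, D5, D6, D8) are each worse than D7 on at least one objective.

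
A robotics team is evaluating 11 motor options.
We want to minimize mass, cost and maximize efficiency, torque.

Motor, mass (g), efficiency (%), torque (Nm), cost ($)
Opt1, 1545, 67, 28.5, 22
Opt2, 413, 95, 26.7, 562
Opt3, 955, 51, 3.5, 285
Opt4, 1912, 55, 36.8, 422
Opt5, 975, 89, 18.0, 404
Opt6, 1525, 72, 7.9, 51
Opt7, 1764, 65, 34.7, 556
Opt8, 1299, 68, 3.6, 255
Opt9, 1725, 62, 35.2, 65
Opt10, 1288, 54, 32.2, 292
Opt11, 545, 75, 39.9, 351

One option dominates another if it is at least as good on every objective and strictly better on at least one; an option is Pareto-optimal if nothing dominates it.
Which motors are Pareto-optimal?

Opt1: not dominated (best cost).
Opt2: not dominated (best mass).
Opt3: not dominated.
Opt4: dominated by Opt11 (mass 545≤1912, efficiency 75≥55, torque 39.9≥36.8, cost 351≤422).
Opt5: not dominated.
Opt6: not dominated.
Opt7: dominated by Opt11 (mass 545≤1764, efficiency 75≥65, torque 39.9≥34.7, cost 351≤556).
Opt8: not dominated.
Opt9: not dominated.
Opt10: not dominated.
Opt11: not dominated (best torque).

Opt1, Opt2, Opt3, Opt5, Opt6, Opt8, Opt9, Opt10, Opt11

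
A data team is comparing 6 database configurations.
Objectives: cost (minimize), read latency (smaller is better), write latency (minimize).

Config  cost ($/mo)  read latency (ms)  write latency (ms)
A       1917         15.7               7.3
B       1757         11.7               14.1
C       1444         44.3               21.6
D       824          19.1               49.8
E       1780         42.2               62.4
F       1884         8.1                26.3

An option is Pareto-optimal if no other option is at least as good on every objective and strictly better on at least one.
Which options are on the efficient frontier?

A: not dominated (best write latency).
B: not dominated.
C: not dominated.
D: not dominated (best cost).
E: dominated by B (cost 1757≤1780, read latency 11.7≤42.2, write latency 14.1≤62.4).
F: not dominated (best read latency).

A, B, C, D, F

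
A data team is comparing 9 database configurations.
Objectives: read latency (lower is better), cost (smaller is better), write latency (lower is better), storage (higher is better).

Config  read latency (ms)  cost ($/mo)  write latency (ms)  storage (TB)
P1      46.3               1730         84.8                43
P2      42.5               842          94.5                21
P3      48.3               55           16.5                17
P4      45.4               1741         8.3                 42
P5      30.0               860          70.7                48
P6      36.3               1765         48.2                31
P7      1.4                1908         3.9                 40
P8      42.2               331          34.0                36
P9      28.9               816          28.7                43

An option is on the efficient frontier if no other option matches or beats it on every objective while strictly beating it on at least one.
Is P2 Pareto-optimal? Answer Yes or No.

No

P8 vs P2: read latency 42.2≤42.5, cost 331≤842, write latency 34.0≤94.5, storage 36≥21 — P8 is at least as good on every objective and strictly better on at least one, so P8 dominates P2.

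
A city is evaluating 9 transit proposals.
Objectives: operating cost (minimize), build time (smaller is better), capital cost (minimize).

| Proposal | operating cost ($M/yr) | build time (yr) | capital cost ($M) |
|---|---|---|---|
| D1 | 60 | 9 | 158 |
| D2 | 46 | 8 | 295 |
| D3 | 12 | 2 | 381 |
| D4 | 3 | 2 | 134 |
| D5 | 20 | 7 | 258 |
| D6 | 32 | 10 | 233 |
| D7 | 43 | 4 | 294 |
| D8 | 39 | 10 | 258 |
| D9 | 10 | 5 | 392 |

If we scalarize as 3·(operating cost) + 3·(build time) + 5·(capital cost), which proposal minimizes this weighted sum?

D4

D1: 3·60 + 3·9 + 5·158 = 997
D2: 3·46 + 3·8 + 5·295 = 1637
D3: 3·12 + 3·2 + 5·381 = 1947
D4: 3·3 + 3·2 + 5·134 = 685
D5: 3·20 + 3·7 + 5·258 = 1371
D6: 3·32 + 3·10 + 5·233 = 1291
D7: 3·43 + 3·4 + 5·294 = 1611
D8: 3·39 + 3·10 + 5·258 = 1437
D9: 3·10 + 3·5 + 5·392 = 2005
Lowest: D4 at 685.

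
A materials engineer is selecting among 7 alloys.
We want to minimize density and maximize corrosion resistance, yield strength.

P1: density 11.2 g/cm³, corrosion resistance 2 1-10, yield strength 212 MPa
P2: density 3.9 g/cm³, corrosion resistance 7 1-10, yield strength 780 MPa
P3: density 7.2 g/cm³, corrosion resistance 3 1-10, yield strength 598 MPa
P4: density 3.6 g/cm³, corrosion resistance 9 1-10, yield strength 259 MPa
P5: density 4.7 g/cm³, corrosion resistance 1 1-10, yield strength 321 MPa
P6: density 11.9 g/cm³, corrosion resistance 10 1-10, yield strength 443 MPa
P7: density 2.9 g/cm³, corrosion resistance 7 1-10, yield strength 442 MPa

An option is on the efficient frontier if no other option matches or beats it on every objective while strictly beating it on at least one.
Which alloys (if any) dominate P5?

P2: density 3.9≤4.7, corrosion resistance 7≥1, yield strength 780≥321 — dominates P5.
P7: density 2.9≤4.7, corrosion resistance 7≥1, yield strength 442≥321 — dominates P5.
Others (P1, P3, P4, P6) are each worse than P5 on at least one objective.

P2, P7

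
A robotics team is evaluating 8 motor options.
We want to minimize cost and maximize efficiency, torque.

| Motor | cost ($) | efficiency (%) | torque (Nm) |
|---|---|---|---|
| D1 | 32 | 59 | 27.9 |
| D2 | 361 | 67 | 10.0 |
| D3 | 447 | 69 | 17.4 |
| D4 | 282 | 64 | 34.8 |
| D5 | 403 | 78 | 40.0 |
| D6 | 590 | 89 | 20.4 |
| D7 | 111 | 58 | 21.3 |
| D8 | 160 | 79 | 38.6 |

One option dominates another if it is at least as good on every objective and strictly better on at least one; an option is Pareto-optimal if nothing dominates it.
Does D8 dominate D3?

D8 vs D3: cost 160≤447, efficiency 79≥69, torque 38.6≥17.4 — D8 is at least as good on every objective with at least one strict improvement.

Yes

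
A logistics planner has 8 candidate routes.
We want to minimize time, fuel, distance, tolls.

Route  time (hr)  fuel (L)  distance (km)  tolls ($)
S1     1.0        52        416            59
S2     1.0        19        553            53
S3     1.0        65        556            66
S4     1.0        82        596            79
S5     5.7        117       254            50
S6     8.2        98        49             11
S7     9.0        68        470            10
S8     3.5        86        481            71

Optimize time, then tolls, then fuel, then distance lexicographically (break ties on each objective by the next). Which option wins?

First minimize time: best is 1.0, kept {S1, S2, S3, S4}.
Then minimize tolls: best is 53, kept {S2}.

S2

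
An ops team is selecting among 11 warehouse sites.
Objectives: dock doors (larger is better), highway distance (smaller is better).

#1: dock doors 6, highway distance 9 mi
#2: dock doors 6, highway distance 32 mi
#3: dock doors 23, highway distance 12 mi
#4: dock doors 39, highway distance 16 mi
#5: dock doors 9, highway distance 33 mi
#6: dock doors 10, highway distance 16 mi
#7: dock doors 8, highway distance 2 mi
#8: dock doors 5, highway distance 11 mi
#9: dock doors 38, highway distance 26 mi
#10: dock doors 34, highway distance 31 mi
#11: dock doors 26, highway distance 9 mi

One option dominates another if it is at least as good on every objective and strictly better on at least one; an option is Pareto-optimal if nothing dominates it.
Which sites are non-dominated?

#4, #7, #11

#1: dominated by #7 (dock doors 8≥6, highway distance 2≤9).
#2: dominated by #1 (dock doors 6≥6, highway distance 9≤32).
#3: dominated by #11 (dock doors 26≥23, highway distance 9≤12).
#4: not dominated (best dock doors).
#5: dominated by #3 (dock doors 23≥9, highway distance 12≤33).
#6: dominated by #3 (dock doors 23≥10, highway distance 12≤16).
#7: not dominated (best highway distance).
#8: dominated by #1 (dock doors 6≥5, highway distance 9≤11).
#9: dominated by #4 (dock doors 39≥38, highway distance 16≤26).
#10: dominated by #4 (dock doors 39≥34, highway distance 16≤31).
#11: not dominated.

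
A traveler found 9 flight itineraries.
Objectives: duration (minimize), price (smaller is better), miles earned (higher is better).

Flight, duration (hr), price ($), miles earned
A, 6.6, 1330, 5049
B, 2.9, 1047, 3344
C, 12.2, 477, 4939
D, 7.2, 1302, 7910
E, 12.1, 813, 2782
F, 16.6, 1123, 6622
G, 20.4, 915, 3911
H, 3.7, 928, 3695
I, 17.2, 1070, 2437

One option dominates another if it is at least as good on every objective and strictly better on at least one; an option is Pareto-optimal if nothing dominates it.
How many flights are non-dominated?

7

A: not dominated.
B: not dominated (best duration).
C: not dominated (best price).
D: not dominated (best miles earned).
E: not dominated.
F: not dominated.
G: dominated by C (duration 12.2≤20.4, price 477≤915, miles earned 4939≥3911).
H: not dominated.
I: dominated by B (duration 2.9≤17.2, price 1047≤1070, miles earned 3344≥2437).
Pareto-optimal: A, B, C, D, E, F, H → 7.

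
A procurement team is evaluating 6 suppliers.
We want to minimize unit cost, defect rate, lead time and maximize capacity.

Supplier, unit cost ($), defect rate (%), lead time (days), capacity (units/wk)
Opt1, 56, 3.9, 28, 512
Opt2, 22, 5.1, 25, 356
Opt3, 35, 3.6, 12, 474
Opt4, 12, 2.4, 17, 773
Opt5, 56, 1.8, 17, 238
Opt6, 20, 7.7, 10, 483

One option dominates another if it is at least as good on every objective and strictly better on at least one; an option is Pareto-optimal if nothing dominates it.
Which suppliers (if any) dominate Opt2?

Opt4: unit cost 12≤22, defect rate 2.4≤5.1, lead time 17≤25, capacity 773≥356 — dominates Opt2.
Others (Opt1, Opt3, Opt5, Opt6) are each worse than Opt2 on at least one objective.

Opt4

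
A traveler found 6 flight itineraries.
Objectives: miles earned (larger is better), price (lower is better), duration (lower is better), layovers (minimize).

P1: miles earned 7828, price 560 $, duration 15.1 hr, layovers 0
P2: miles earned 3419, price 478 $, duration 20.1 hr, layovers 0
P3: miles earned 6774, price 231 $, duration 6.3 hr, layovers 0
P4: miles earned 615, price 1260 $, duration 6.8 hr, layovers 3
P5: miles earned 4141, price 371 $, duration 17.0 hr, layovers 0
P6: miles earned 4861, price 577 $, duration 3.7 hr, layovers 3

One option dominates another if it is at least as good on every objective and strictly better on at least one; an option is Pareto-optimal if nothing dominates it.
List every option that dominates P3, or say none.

P1: worse on price (560 vs 231).
P2: worse on miles earned (3419 vs 6774).
P4: worse on miles earned (615 vs 6774).
P5: worse on miles earned (4141 vs 6774).
P6: worse on miles earned (4861 vs 6774).
No option dominates P3.

none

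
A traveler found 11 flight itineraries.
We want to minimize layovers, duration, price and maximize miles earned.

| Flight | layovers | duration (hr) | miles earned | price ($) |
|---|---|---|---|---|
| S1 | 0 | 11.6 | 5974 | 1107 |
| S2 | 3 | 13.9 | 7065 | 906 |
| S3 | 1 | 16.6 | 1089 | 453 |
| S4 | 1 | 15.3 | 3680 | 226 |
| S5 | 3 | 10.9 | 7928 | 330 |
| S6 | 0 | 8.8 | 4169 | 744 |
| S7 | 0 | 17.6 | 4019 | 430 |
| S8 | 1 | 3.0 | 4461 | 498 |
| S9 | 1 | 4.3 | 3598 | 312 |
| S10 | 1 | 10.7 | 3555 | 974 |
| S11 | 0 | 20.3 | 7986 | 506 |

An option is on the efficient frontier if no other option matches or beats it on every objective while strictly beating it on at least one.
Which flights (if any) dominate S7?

S1: worse on price (1107 vs 430).
S2: worse on layovers (3 vs 0).
S3: worse on layovers (1 vs 0).
S4: worse on layovers (1 vs 0).
S5: worse on layovers (3 vs 0).
S6: worse on price (744 vs 430).
S8: worse on layovers (1 vs 0).
S9: worse on layovers (1 vs 0).
S10: worse on layovers (1 vs 0).
S11: worse on duration (20.3 vs 17.6).
No option dominates S7.

none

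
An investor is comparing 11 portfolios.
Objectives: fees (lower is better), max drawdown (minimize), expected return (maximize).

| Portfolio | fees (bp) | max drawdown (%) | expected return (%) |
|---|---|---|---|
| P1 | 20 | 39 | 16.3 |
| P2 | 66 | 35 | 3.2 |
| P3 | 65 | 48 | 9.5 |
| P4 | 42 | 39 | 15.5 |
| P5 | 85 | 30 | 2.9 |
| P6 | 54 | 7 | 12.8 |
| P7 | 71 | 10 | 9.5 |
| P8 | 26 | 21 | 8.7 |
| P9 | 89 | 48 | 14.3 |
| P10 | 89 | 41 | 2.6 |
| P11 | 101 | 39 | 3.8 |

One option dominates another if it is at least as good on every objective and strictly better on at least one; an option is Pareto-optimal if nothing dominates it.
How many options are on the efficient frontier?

P1: not dominated (best fees).
P2: dominated by P6 (fees 54≤66, max drawdown 7≤35, expected return 12.8≥3.2).
P3: dominated by P1 (fees 20≤65, max drawdown 39≤48, expected return 16.3≥9.5).
P4: dominated by P1 (fees 20≤42, max drawdown 39≤39, expected return 16.3≥15.5).
P5: dominated by P6 (fees 54≤85, max drawdown 7≤30, expected return 12.8≥2.9).
P6: not dominated (best max drawdown).
P7: dominated by P6 (fees 54≤71, max drawdown 7≤10, expected return 12.8≥9.5).
P8: not dominated.
P9: dominated by P1 (fees 20≤89, max drawdown 39≤48, expected return 16.3≥14.3).
P10: dominated by P1 (fees 20≤89, max drawdown 39≤41, expected return 16.3≥2.6).
P11: dominated by P1 (fees 20≤101, max drawdown 39≤39, expected return 16.3≥3.8).
Pareto-optimal: P1, P6, P8 → 3.

3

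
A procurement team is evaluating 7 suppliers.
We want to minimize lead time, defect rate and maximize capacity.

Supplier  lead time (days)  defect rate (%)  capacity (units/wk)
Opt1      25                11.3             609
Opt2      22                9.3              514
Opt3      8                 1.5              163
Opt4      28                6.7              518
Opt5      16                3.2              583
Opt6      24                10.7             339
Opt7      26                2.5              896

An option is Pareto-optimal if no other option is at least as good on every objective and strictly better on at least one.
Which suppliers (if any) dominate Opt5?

none

Opt1: worse on lead time (25 vs 16).
Opt2: worse on lead time (22 vs 16).
Opt3: worse on capacity (163 vs 583).
Opt4: worse on lead time (28 vs 16).
Opt6: worse on lead time (24 vs 16).
Opt7: worse on lead time (26 vs 16).
No option dominates Opt5.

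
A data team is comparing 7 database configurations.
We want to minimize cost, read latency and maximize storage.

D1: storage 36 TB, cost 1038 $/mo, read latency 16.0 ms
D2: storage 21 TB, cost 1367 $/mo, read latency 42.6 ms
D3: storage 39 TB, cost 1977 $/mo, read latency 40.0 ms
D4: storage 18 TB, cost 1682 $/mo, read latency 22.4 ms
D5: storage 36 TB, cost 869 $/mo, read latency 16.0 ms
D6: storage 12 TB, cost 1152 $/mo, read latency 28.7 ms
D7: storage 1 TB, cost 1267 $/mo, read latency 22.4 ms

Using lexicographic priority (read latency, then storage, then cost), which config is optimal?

First minimize read latency: best is 16.0, kept {D1, D5}.
Then maximize storage: best is 36, kept {D1, D5}.
Then minimize cost: best is 869, kept {D5}.

D5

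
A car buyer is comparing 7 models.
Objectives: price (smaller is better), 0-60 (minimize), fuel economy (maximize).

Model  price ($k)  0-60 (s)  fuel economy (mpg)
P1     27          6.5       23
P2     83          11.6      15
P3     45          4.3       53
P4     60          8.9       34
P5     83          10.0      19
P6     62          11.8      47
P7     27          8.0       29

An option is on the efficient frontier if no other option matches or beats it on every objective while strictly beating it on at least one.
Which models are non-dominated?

P1: not dominated.
P2: dominated by P1 (price 27≤83, 0-60 6.5≤11.6, fuel economy 23≥15).
P3: not dominated (best 0-60).
P4: dominated by P3 (price 45≤60, 0-60 4.3≤8.9, fuel economy 53≥34).
P5: dominated by P1 (price 27≤83, 0-60 6.5≤10.0, fuel economy 23≥19).
P6: dominated by P3 (price 45≤62, 0-60 4.3≤11.8, fuel economy 53≥47).
P7: not dominated.

P1, P3, P7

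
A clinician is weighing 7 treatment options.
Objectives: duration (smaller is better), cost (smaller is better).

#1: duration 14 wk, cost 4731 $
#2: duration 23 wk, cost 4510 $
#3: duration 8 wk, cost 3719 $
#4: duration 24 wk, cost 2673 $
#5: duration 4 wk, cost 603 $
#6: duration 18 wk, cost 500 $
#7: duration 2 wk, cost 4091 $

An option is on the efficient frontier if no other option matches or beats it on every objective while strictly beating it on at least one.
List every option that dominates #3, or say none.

#5: duration 4≤8, cost 603≤3719 — dominates #3.
Others (#1, #2, #4, #6, #7) are each worse than #3 on at least one objective.

#5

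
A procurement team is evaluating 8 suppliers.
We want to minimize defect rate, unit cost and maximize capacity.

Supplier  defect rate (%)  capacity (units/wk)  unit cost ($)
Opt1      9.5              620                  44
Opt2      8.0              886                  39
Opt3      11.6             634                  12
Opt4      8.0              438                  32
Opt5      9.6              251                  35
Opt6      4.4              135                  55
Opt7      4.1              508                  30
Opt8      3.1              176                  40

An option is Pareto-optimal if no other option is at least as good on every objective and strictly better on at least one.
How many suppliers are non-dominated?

Opt1: dominated by Opt2 (defect rate 8.0≤9.5, capacity 886≥620, unit cost 39≤44).
Opt2: not dominated (best capacity).
Opt3: not dominated (best unit cost).
Opt4: dominated by Opt7 (defect rate 4.1≤8.0, capacity 508≥438, unit cost 30≤32).
Opt5: dominated by Opt4 (defect rate 8.0≤9.6, capacity 438≥251, unit cost 32≤35).
Opt6: dominated by Opt7 (defect rate 4.1≤4.4, capacity 508≥135, unit cost 30≤55).
Opt7: not dominated.
Opt8: not dominated (best defect rate).
Pareto-optimal: Opt2, Opt3, Opt7, Opt8 → 4.

4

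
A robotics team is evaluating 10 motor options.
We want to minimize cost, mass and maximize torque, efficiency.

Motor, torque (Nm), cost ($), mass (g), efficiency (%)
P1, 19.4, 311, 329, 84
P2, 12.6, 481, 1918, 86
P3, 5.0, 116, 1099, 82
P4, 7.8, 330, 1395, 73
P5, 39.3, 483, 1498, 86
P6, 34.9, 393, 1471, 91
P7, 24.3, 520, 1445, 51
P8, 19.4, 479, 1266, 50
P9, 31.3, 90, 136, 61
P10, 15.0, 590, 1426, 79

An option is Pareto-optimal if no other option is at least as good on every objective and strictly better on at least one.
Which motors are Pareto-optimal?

P1: not dominated.
P2: dominated by P6 (torque 34.9≥12.6, cost 393≤481, mass 1471≤1918, efficiency 91≥86).
P3: not dominated.
P4: dominated by P1 (torque 19.4≥7.8, cost 311≤330, mass 329≤1395, efficiency 84≥73).
P5: not dominated (best torque).
P6: not dominated (best efficiency).
P7: dominated by P9 (torque 31.3≥24.3, cost 90≤520, mass 136≤1445, efficiency 61≥51).
P8: dominated by P1 (torque 19.4≥19.4, cost 311≤479, mass 329≤1266, efficiency 84≥50).
P9: not dominated (best cost).
P10: dominated by P1 (torque 19.4≥15.0, cost 311≤590, mass 329≤1426, efficiency 84≥79).

P1, P3, P5, P6, P9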